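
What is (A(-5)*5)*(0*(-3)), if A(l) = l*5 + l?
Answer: 0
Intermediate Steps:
A(l) = 6*l (A(l) = 5*l + l = 6*l)
(A(-5)*5)*(0*(-3)) = ((6*(-5))*5)*(0*(-3)) = -30*5*0 = -150*0 = 0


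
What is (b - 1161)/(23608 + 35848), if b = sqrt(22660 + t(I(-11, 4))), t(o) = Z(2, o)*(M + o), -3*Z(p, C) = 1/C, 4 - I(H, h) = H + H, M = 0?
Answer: -1161/59456 + sqrt(203937)/178368 ≈ -0.016995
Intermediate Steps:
I(H, h) = 4 - 2*H (I(H, h) = 4 - (H + H) = 4 - 2*H)
Z(p, C) = -1/(3*C)
t(o) = -1/3 (t(o) = (-1/(3*o))*(0 + o) = (-1/(3*o))*o = -1/3)
b = sqrt(203937)/3 (b = sqrt(22660 - 1/3) = sqrt(67979/3) = sqrt(203937)/3 ≈ 150.53)
(b - 1161)/(23608 + 35848) = (sqrt(203937)/3 - 1161)/(23608 + 35848) = (-1161 + sqrt(203937)/3)/59456 = (-1161 + sqrt(203937)/3)*(1/59456) = -1161/59456 + sqrt(203937)/178368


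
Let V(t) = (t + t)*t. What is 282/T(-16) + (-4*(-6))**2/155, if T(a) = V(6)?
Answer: 14197/1860 ≈ 7.6328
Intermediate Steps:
V(t) = 2*t**2 (V(t) = (2*t)*t = 2*t**2)
T(a) = 72 (T(a) = 2*6**2 = 2*36 = 72)
282/T(-16) + (-4*(-6))**2/155 = 282/72 + (-4*(-6))**2/155 = 282*(1/72) + 24**2*(1/155) = 47/12 + 576*(1/155) = 47/12 + 576/155 = 14197/1860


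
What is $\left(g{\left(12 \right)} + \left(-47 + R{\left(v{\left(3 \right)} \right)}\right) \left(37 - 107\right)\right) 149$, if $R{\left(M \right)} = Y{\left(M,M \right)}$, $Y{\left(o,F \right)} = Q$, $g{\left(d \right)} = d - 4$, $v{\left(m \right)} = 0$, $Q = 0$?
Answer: $491402$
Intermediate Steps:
$g{\left(d \right)} = -4 + d$
$Y{\left(o,F \right)} = 0$
$R{\left(M \right)} = 0$
$\left(g{\left(12 \right)} + \left(-47 + R{\left(v{\left(3 \right)} \right)}\right) \left(37 - 107\right)\right) 149 = \left(\left(-4 + 12\right) + \left(-47 + 0\right) \left(37 - 107\right)\right) 149 = \left(8 - -3290\right) 149 = \left(8 + 3290\right) 149 = 3298 \cdot 149 = 491402$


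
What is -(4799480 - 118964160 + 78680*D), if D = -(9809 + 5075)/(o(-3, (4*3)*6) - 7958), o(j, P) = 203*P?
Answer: 380639756280/3329 ≈ 1.1434e+8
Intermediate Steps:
D = -7442/3329 (D = -(9809 + 5075)/(203*((4*3)*6) - 7958) = -14884/(203*(12*6) - 7958) = -14884/(203*72 - 7958) = -14884/(14616 - 7958) = -14884/6658 = -1*7442/3329 = -7442/3329 ≈ -2.2355)
-(4799480 - 118964160 + 78680*D) = -(15391932360/3329 - 118964160) = -78680/(1/(-7442/3329 + (-1512 + 61))) = -78680/(1/(-7442/3329 - 1451)) = -78680/(1/(-4837821/3329)) = -78680/(-3329/4837821) = -78680*(-4837821/3329) = 380639756280/3329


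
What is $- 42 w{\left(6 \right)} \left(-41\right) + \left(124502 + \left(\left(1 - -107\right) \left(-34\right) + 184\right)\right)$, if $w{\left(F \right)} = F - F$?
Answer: $121014$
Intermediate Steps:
$w{\left(F \right)} = 0$
$- 42 w{\left(6 \right)} \left(-41\right) + \left(124502 + \left(\left(1 - -107\right) \left(-34\right) + 184\right)\right) = \left(-42\right) 0 \left(-41\right) + \left(124502 + \left(\left(1 - -107\right) \left(-34\right) + 184\right)\right) = 0 \left(-41\right) + \left(124502 + \left(\left(1 + 107\right) \left(-34\right) + 184\right)\right) = 0 + \left(124502 + \left(108 \left(-34\right) + 184\right)\right) = 0 + \left(124502 + \left(-3672 + 184\right)\right) = 0 + \left(124502 - 3488\right) = 0 + 121014 = 121014$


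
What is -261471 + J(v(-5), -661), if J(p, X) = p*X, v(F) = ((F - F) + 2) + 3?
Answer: -264776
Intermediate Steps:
v(F) = 5 (v(F) = (0 + 2) + 3 = 2 + 3 = 5)
J(p, X) = X*p
-261471 + J(v(-5), -661) = -261471 - 661*5 = -261471 - 3305 = -264776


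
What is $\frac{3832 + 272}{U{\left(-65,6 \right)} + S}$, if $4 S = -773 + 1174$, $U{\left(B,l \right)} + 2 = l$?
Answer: $\frac{5472}{139} \approx 39.367$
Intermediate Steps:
$U{\left(B,l \right)} = -2 + l$
$S = \frac{401}{4}$ ($S = \frac{-773 + 1174}{4} = \frac{1}{4} \cdot 401 = \frac{401}{4} \approx 100.25$)
$\frac{3832 + 272}{U{\left(-65,6 \right)} + S} = \frac{3832 + 272}{\left(-2 + 6\right) + \frac{401}{4}} = \frac{4104}{4 + \frac{401}{4}} = \frac{4104}{\frac{417}{4}} = 4104 \cdot \frac{4}{417} = \frac{5472}{139}$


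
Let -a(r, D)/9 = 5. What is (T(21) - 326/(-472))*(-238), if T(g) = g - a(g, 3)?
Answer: -1872941/118 ≈ -15872.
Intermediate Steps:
a(r, D) = -45 (a(r, D) = -9*5 = -45)
T(g) = 45 + g (T(g) = g - 1*(-45) = g + 45 = 45 + g)
(T(21) - 326/(-472))*(-238) = ((45 + 21) - 326/(-472))*(-238) = (66 - 326*(-1/472))*(-238) = (66 + 163/236)*(-238) = (15739/236)*(-238) = -1872941/118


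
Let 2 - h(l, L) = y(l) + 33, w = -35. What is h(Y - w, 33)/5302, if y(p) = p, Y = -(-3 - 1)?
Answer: -35/2651 ≈ -0.013203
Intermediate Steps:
Y = 4 (Y = -1*(-4) = 4)
h(l, L) = -31 - l (h(l, L) = 2 - (l + 33) = 2 - (33 + l) = 2 + (-33 - l) = -31 - l)
h(Y - w, 33)/5302 = (-31 - (4 - 1*(-35)))/5302 = (-31 - (4 + 35))*(1/5302) = (-31 - 1*39)*(1/5302) = (-31 - 39)*(1/5302) = -70*1/5302 = -35/2651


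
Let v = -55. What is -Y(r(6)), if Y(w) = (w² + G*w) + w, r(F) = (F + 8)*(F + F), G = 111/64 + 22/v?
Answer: -1144647/40 ≈ -28616.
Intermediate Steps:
G = 427/320 (G = 111/64 + 22/(-55) = 111*(1/64) + 22*(-1/55) = 111/64 - ⅖ = 427/320 ≈ 1.3344)
r(F) = 2*F*(8 + F) (r(F) = (8 + F)*(2*F) = 2*F*(8 + F))
Y(w) = w² + 747*w/320 (Y(w) = (w² + 427*w/320) + w = w² + 747*w/320)
-Y(r(6)) = -2*6*(8 + 6)*(747 + 320*(2*6*(8 + 6)))/320 = -2*6*14*(747 + 320*(2*6*14))/320 = -168*(747 + 320*168)/320 = -168*(747 + 53760)/320 = -168*54507/320 = -1*1144647/40 = -1144647/40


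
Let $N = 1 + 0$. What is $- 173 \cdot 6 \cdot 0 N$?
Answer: $0$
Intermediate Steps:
$N = 1$
$- 173 \cdot 6 \cdot 0 N = - 173 \cdot 6 \cdot 0 \cdot 1 = - 173 \cdot 0 \cdot 1 = \left(-173\right) 0 = 0$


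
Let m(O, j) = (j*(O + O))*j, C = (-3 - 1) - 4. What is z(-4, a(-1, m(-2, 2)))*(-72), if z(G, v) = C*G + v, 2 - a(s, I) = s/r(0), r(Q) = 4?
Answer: -2466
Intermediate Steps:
C = -8 (C = -4 - 4 = -8)
m(O, j) = 2*O*j**2 (m(O, j) = (j*(2*O))*j = (2*O*j)*j = 2*O*j**2)
a(s, I) = 2 - s/4
z(G, v) = v - 8*G (z(G, v) = -8*G + v = v - 8*G)
z(-4, a(-1, m(-2, 2)))*(-72) = ((2 - 1/4*(-1)) - 8*(-4))*(-72) = ((2 + 1/4) + 32)*(-72) = (9/4 + 32)*(-72) = (137/4)*(-72) = -2466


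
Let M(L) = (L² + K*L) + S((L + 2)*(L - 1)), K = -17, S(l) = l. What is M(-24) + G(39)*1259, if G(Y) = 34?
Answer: 44340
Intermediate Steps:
M(L) = L² - 17*L + (-1 + L)*(2 + L) (M(L) = (L² - 17*L) + (L + 2)*(L - 1) = (L² - 17*L) + (2 + L)*(-1 + L) = (L² - 17*L) + (-1 + L)*(2 + L) = L² - 17*L + (-1 + L)*(2 + L))
M(-24) + G(39)*1259 = (-2 - 16*(-24) + 2*(-24)²) + 34*1259 = (-2 + 384 + 2*576) + 42806 = (-2 + 384 + 1152) + 42806 = 1534 + 42806 = 44340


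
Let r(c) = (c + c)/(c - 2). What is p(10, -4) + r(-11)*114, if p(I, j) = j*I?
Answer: 1988/13 ≈ 152.92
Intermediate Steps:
p(I, j) = I*j
r(c) = 2*c/(-2 + c) (r(c) = (2*c)/(-2 + c) = 2*c/(-2 + c))
p(10, -4) + r(-11)*114 = 10*(-4) + (2*(-11)/(-2 - 11))*114 = -40 + (2*(-11)/(-13))*114 = -40 + (2*(-11)*(-1/13))*114 = -40 + (22/13)*114 = -40 + 2508/13 = 1988/13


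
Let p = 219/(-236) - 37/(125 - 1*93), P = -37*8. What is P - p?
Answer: -554913/1888 ≈ -293.92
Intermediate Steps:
P = -296
p = -3935/1888 (p = 219*(-1/236) - 37/(125 - 93) = -219/236 - 37/32 = -3935/1888 ≈ -2.0842)
P - p = -296 - 1*(-3935/1888) = -296 + 3935/1888 = -554913/1888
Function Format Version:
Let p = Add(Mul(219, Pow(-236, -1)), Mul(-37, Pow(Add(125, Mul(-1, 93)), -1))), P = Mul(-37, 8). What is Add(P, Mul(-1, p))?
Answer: Rational(-554913, 1888) ≈ -293.92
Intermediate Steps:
P = -296
p = Rational(-3935, 1888) (p = Add(Mul(219, Rational(-1, 236)), Mul(-37, Pow(Add(125, -93), -1))) = Add(Rational(-219, 236), Mul(-37, Pow(32, -1))) = Add(Rational(-219, 236), Mul(-37, Rational(1, 32))) = Add(Rational(-219, 236), Rational(-37, 32)) = Rational(-3935, 1888) ≈ -2.0842)
Add(P, Mul(-1, p)) = Add(-296, Mul(-1, Rational(-3935, 1888))) = Add(-296, Rational(3935, 1888)) = Rational(-554913, 1888)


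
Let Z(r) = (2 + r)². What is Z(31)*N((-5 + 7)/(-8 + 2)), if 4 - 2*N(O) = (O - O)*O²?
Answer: 2178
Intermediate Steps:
N(O) = 2 (N(O) = 2 - (O - O)*O²/2 = 2 - 0*O² = 2 - ½*0 = 2 + 0 = 2)
Z(31)*N((-5 + 7)/(-8 + 2)) = (2 + 31)²*2 = 33²*2 = 1089*2 = 2178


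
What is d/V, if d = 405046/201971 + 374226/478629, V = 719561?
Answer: 89816520460/23186456739147933 ≈ 3.8737e-6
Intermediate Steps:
d = 89816520460/32223059253 (d = 405046*(1/201971) + 374226*(1/478629) = 405046/201971 + 124742/159543 = 89816520460/32223059253 ≈ 2.7873)
d/V = (89816520460/32223059253)/719561 = (89816520460/32223059253)*(1/719561) = 89816520460/23186456739147933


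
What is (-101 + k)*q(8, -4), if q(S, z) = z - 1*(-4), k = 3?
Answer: 0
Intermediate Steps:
q(S, z) = 4 + z (q(S, z) = z + 4 = 4 + z)
(-101 + k)*q(8, -4) = (-101 + 3)*(4 - 4) = -98*0 = 0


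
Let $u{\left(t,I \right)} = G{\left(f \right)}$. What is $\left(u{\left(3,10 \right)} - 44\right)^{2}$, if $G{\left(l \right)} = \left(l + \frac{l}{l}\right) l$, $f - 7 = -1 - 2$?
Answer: $576$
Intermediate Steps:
$f = 4$ ($f = 7 - 3 = 4$)
$G{\left(l \right)} = l \left(1 + l\right)$ ($G{\left(l \right)} = \left(l + 1\right) l = \left(1 + l\right) l = l \left(1 + l\right)$)
$u{\left(t,I \right)} = 20$ ($u{\left(t,I \right)} = 4 \left(1 + 4\right) = 4 \cdot 5 = 20$)
$\left(u{\left(3,10 \right)} - 44\right)^{2} = \left(20 - 44\right)^{2} = \left(-24\right)^{2} = 576$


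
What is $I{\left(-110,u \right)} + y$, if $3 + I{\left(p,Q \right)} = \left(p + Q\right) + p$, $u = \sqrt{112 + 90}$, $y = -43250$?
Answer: $-43473 + \sqrt{202} \approx -43459.0$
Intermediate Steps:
$u = \sqrt{202} \approx 14.213$
$I{\left(p,Q \right)} = -3 + Q + 2 p$ ($I{\left(p,Q \right)} = -3 + \left(\left(p + Q\right) + p\right) = -3 + \left(\left(Q + p\right) + p\right) = -3 + \left(Q + 2 p\right) = -3 + Q + 2 p$)
$I{\left(-110,u \right)} + y = \left(-3 + \sqrt{202} + 2 \left(-110\right)\right) - 43250 = \left(-3 + \sqrt{202} - 220\right) - 43250 = \left(-223 + \sqrt{202}\right) - 43250 = -43473 + \sqrt{202}$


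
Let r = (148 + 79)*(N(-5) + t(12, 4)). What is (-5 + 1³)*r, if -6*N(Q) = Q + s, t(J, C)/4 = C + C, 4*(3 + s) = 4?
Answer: -90346/3 ≈ -30115.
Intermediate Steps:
s = -2 (s = -3 + (¼)*4 = -3 + 1 = -2)
t(J, C) = 8*C (t(J, C) = 4*(C + C) = 4*(2*C) = 8*C)
N(Q) = ⅓ - Q/6 (N(Q) = -(Q - 2)/6 = -(-2 + Q)/6 = ⅓ - Q/6)
r = 45173/6 (r = (148 + 79)*((⅓ - ⅙*(-5)) + 8*4) = 227*((⅓ + ⅚) + 32) = 227*(7/6 + 32) = 227*(199/6) = 45173/6 ≈ 7528.8)
(-5 + 1³)*r = (-5 + 1³)*(45173/6) = (-5 + 1)*(45173/6) = -4*45173/6 = -90346/3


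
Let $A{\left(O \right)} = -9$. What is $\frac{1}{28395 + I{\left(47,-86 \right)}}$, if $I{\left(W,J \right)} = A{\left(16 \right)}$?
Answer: $\frac{1}{28386} \approx 3.5229 \cdot 10^{-5}$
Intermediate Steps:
$I{\left(W,J \right)} = -9$
$\frac{1}{28395 + I{\left(47,-86 \right)}} = \frac{1}{28395 - 9} = \frac{1}{28386}$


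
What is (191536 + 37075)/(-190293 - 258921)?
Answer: -228611/449214 ≈ -0.50891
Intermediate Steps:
(191536 + 37075)/(-190293 - 258921) = 228611/(-449214) = 228611*(-1/449214) = -228611/449214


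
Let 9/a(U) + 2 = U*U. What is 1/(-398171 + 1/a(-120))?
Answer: -9/3569141 ≈ -2.5216e-6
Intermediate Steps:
a(U) = 9/(-2 + U²) (a(U) = 9/(-2 + U*U) = 9/(-2 + U²))
1/(-398171 + 1/a(-120)) = 1/(-398171 + 1/(9/(-2 + (-120)²))) = 1/(-398171 + 1/(9/(-2 + 14400))) = 1/(-398171 + 1/(9/14398)) = 1/(-398171 + 14398/9) = 1/(-3569141/9) = -9/3569141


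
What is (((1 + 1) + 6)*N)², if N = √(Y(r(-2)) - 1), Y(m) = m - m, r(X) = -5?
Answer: -64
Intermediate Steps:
Y(m) = 0
N = I (N = √(0 - 1) = √(-1) = I ≈ 1.0*I)
(((1 + 1) + 6)*N)² = (((1 + 1) + 6)*I)² = ((2 + 6)*I)² = (8*I)² = -64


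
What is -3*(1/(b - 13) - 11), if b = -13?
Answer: 861/26 ≈ 33.115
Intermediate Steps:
-3*(1/(b - 13) - 11) = -3*(1/(-13 - 13) - 11) = -3*(1/(-26) - 11) = -3*(-1/26 - 11) = -3*(-287/26) = 861/26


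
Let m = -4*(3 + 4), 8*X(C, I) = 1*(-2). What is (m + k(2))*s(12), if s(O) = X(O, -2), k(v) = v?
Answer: 13/2 ≈ 6.5000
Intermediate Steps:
X(C, I) = -1/4 (X(C, I) = (1*(-2))/8 = (1/8)*(-2) = -1/4)
s(O) = -1/4
m = -28 (m = -4*7 = -28)
(m + k(2))*s(12) = (-28 + 2)*(-1/4) = -26*(-1/4) = 13/2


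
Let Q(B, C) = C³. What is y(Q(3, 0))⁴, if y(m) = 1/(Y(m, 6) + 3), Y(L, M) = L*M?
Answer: 1/81 ≈ 0.012346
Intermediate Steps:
y(m) = 1/(3 + 6*m) (y(m) = 1/(m*6 + 3) = 1/(6*m + 3) = 1/(3 + 6*m))
y(Q(3, 0))⁴ = (1/(3*(1 + 2*0³)))⁴ = (1/(3*(1 + 2*0)))⁴ = (1/(3*(1 + 0)))⁴ = ((⅓)/1)⁴ = ((⅓)*1)⁴ = (⅓)⁴ = 1/81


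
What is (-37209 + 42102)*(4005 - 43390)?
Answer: -192710805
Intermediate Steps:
(-37209 + 42102)*(4005 - 43390) = 4893*(-39385) = -192710805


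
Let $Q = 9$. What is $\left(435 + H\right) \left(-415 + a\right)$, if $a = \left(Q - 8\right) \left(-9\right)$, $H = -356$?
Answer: $-33496$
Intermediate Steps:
$a = -9$ ($a = \left(9 - 8\right) \left(-9\right) = 1 \left(-9\right) = -9$)
$\left(435 + H\right) \left(-415 + a\right) = \left(435 - 356\right) \left(-415 - 9\right) = 79 \left(-424\right) = -33496$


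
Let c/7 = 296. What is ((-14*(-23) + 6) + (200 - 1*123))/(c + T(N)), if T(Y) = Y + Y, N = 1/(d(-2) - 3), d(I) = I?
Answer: 2025/10358 ≈ 0.19550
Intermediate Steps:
N = -⅕ (N = 1/(-2 - 3) = 1/(-5) = -⅕ ≈ -0.20000)
T(Y) = 2*Y
c = 2072 (c = 7*296 = 2072)
((-14*(-23) + 6) + (200 - 1*123))/(c + T(N)) = ((-14*(-23) + 6) + (200 - 1*123))/(2072 + 2*(-⅕)) = ((322 + 6) + (200 - 123))/(2072 - ⅖) = (328 + 77)/(10358/5) = 405*(5/10358) = 2025/10358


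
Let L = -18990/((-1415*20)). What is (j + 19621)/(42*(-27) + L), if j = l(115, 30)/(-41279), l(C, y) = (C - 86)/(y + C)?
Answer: -764038927468/44131667853 ≈ -17.313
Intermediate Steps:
l(C, y) = (-86 + C)/(C + y)
L = 1899/2830 (L = -18990/(-28300) = -18990*(-1/28300) = 1899/2830 ≈ 0.67102)
j = -1/206395 (j = ((-86 + 115)/(115 + 30))/(-41279) = (29/145)*(-1/41279) = ((1/145)*29)*(-1/41279) = (⅕)*(-1/41279) = -1/206395 ≈ -4.8451e-6)
(j + 19621)/(42*(-27) + L) = (-1/206395 + 19621)/(42*(-27) + 1899/2830) = 4049676294/(206395*(-1134 + 1899/2830)) = 4049676294/(206395*(-3207321/2830)) = (4049676294/206395)*(-2830/3207321) = -764038927468/44131667853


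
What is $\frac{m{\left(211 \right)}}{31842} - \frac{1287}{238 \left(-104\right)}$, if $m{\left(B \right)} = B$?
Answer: $\frac{1777051}{30313584} \approx 0.058622$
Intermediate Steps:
$\frac{m{\left(211 \right)}}{31842} - \frac{1287}{238 \left(-104\right)} = \frac{211}{31842} - \frac{1287}{238 \left(-104\right)} = 211 \cdot \frac{1}{31842} - \frac{1287}{-24752} = \frac{211}{31842} - - \frac{99}{1904} = \frac{211}{31842} + \frac{99}{1904} = \frac{1777051}{30313584}$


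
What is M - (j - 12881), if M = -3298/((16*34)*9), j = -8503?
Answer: 3079199/144 ≈ 21383.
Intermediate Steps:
M = -97/144 (M = -3298/(544*9) = -3298/4896 = -3298*1/4896 = -97/144 ≈ -0.67361)
M - (j - 12881) = -97/144 - (-8503 - 12881) = -97/144 - 1*(-21384) = -97/144 + 21384 = 3079199/144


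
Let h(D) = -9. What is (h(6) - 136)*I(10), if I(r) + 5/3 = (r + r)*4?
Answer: -34075/3 ≈ -11358.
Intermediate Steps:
I(r) = -5/3 + 8*r (I(r) = -5/3 + (r + r)*4 = -5/3 + (2*r)*4 = -5/3 + 8*r)
(h(6) - 136)*I(10) = (-9 - 136)*(-5/3 + 8*10) = -145*(-5/3 + 80) = -145*235/3 = -34075/3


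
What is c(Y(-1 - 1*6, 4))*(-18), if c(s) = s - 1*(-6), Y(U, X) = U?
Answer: 18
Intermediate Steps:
c(s) = 6 + s (c(s) = s + 6 = 6 + s)
c(Y(-1 - 1*6, 4))*(-18) = (6 + (-1 - 1*6))*(-18) = (6 + (-1 - 6))*(-18) = (6 - 7)*(-18) = -1*(-18) = 18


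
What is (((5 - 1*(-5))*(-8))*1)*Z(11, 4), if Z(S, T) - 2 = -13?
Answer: 880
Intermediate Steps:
Z(S, T) = -11 (Z(S, T) = 2 - 13 = -11)
(((5 - 1*(-5))*(-8))*1)*Z(11, 4) = (((5 - 1*(-5))*(-8))*1)*(-11) = (((5 + 5)*(-8))*1)*(-11) = ((10*(-8))*1)*(-11) = -80*1*(-11) = -80*(-11) = 880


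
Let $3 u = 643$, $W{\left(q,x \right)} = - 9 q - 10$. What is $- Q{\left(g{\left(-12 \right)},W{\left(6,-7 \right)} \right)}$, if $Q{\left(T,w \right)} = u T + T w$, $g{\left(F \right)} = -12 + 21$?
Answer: $-1353$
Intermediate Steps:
$W{\left(q,x \right)} = -10 - 9 q$
$u = \frac{643}{3}$ ($u = \frac{1}{3} \cdot 643 = \frac{643}{3} \approx 214.33$)
$g{\left(F \right)} = 9$
$Q{\left(T,w \right)} = \frac{643 T}{3} + T w$
$- Q{\left(g{\left(-12 \right)},W{\left(6,-7 \right)} \right)} = - \frac{9 \left(643 + 3 \left(-10 - 54\right)\right)}{3} = - \frac{9 \left(643 + 3 \left(-64\right)\right)}{3} = - \frac{9 \left(643 - 192\right)}{3} = - \frac{9 \cdot 451}{3} = \left(-1\right) 1353 = -1353$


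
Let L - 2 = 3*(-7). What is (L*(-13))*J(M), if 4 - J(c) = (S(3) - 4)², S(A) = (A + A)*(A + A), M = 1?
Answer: -251940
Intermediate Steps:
L = -19 (L = 2 + 3*(-7) = 2 - 21 = -19)
S(A) = 4*A² (S(A) = (2*A)*(2*A) = 4*A²)
J(c) = -1020 (J(c) = 4 - (4*3² - 4)² = 4 - (4*9 - 4)² = 4 - (36 - 4)² = 4 - 1*32² = 4 - 1*1024 = 4 - 1024 = -1020)
(L*(-13))*J(M) = -19*(-13)*(-1020) = 247*(-1020) = -251940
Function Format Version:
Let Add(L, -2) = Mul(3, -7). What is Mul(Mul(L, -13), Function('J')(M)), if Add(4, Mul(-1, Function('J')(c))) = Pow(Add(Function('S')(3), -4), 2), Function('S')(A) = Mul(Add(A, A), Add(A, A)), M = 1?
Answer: -251940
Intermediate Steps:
L = -19 (L = Add(2, Mul(3, -7)) = Add(2, -21) = -19)
Function('S')(A) = Mul(4, Pow(A, 2)) (Function('S')(A) = Mul(Mul(2, A), Mul(2, A)) = Mul(4, Pow(A, 2)))
Function('J')(c) = -1020 (Function('J')(c) = Add(4, Mul(-1, Pow(Add(Mul(4, Pow(3, 2)), -4), 2))) = Add(4, Mul(-1, Pow(Add(Mul(4, 9), -4), 2))) = Add(4, Mul(-1, Pow(Add(36, -4), 2))) = Add(4, Mul(-1, Pow(32, 2))) = Add(4, Mul(-1, 1024)) = Add(4, -1024) = -1020)
Mul(Mul(L, -13), Function('J')(M)) = Mul(Mul(-19, -13), -1020) = Mul(247, -1020) = -251940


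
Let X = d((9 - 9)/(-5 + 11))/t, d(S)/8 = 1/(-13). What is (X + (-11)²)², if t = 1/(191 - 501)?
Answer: 16426809/169 ≈ 97200.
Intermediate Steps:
d(S) = -8/13 (d(S) = 8/(-13) = 8*(-1/13) = -8/13)
t = -1/310 (t = 1/(-310) = -1/310 ≈ -0.0032258)
X = 2480/13 (X = -8/(13*(-1/310)) = -8/13*(-310) = 2480/13 ≈ 190.77)
(X + (-11)²)² = (2480/13 + (-11)²)² = (2480/13 + 121)² = (4053/13)² = 16426809/169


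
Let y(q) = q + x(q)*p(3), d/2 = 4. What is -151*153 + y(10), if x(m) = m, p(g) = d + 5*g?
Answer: -22863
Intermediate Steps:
d = 8 (d = 2*4 = 8)
p(g) = 8 + 5*g
y(q) = 24*q (y(q) = q + q*(8 + 5*3) = q + q*(8 + 15) = q + q*23 = q + 23*q = 24*q)
-151*153 + y(10) = -151*153 + 24*10 = -23103 + 240 = -22863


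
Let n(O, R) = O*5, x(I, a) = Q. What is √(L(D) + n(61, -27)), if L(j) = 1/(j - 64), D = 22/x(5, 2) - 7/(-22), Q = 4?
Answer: √1951890/80 ≈ 17.464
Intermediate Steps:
x(I, a) = 4
n(O, R) = 5*O
D = 64/11 (D = 22/4 - 7/(-22) = 22*(¼) - 7*(-1/22) = 11/2 + 7/22 = 64/11 ≈ 5.8182)
L(j) = 1/(-64 + j)
√(L(D) + n(61, -27)) = √(1/(-64 + 64/11) + 5*61) = √(1/(-640/11) + 305) = √(-11/640 + 305) = √(195189/640) = √1951890/80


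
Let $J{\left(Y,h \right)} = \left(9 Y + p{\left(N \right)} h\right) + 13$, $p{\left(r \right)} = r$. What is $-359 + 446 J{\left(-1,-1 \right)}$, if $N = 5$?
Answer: $-805$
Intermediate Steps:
$J{\left(Y,h \right)} = 13 + 5 h + 9 Y$ ($J{\left(Y,h \right)} = \left(9 Y + 5 h\right) + 13 = \left(5 h + 9 Y\right) + 13 = 13 + 5 h + 9 Y$)
$-359 + 446 J{\left(-1,-1 \right)} = -359 + 446 \left(13 + 5 \left(-1\right) + 9 \left(-1\right)\right) = -359 + 446 \left(13 - 5 - 9\right) = -359 + 446 \left(-1\right) = -359 - 446 = -805$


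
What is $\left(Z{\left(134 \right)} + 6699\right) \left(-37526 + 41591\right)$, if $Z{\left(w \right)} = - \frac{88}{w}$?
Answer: $\frac{1824327285}{67} \approx 2.7229 \cdot 10^{7}$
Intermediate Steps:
$\left(Z{\left(134 \right)} + 6699\right) \left(-37526 + 41591\right) = \left(- \frac{88}{134} + 6699\right) \left(-37526 + 41591\right) = \left(\left(-88\right) \frac{1}{134} + 6699\right) 4065 = \left(- \frac{44}{67} + 6699\right) 4065 = \frac{448789}{67} \cdot 4065 = \frac{1824327285}{67}$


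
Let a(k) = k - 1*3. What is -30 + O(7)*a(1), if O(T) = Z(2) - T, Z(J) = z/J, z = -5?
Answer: -11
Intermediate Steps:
Z(J) = -5/J
O(T) = -5/2 - T
a(k) = -3 + k (a(k) = k - 3 = -3 + k)
-30 + O(7)*a(1) = -30 + (-5/2 - 1*7)*(-3 + 1) = -30 + (-5/2 - 7)*(-2) = -30 - 19/2*(-2) = -30 + 19 = -11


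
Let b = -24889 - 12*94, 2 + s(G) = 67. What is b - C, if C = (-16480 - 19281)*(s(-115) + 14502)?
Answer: 520904470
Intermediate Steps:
s(G) = 65 (s(G) = -2 + 67 = 65)
b = -26017 (b = -24889 - 1*1128 = -24889 - 1128 = -26017)
C = -520930487 (C = (-16480 - 19281)*(65 + 14502) = -35761*14567 = -520930487)
b - C = -26017 - 1*(-520930487) = -26017 + 520930487 = 520904470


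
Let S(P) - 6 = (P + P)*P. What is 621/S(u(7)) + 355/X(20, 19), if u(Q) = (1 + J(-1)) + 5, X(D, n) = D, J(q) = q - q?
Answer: 1337/52 ≈ 25.712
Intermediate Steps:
J(q) = 0
u(Q) = 6 (u(Q) = (1 + 0) + 5 = 1 + 5 = 6)
S(P) = 6 + 2*P**2 (S(P) = 6 + (P + P)*P = 6 + (2*P)*P = 6 + 2*P**2)
621/S(u(7)) + 355/X(20, 19) = 621/(6 + 2*6**2) + 355/20 = 621/(6 + 2*36) + 355*(1/20) = 621/(6 + 72) + 71/4 = 621/78 + 71/4 = 621*(1/78) + 71/4 = 207/26 + 71/4 = 1337/52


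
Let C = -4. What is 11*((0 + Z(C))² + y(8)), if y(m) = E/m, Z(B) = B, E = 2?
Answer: 715/4 ≈ 178.75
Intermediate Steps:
y(m) = 2/m
11*((0 + Z(C))² + y(8)) = 11*((0 - 4)² + 2/8) = 11*((-4)² + 2*(⅛)) = 11*(16 + ¼) = 11*(65/4) = 715/4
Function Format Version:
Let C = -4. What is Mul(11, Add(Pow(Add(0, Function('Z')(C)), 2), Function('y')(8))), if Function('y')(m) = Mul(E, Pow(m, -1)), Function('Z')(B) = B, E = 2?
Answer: Rational(715, 4) ≈ 178.75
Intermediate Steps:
Function('y')(m) = Mul(2, Pow(m, -1))
Mul(11, Add(Pow(Add(0, Function('Z')(C)), 2), Function('y')(8))) = Mul(11, Add(Pow(Add(0, -4), 2), Mul(2, Pow(8, -1)))) = Mul(11, Add(Pow(-4, 2), Mul(2, Rational(1, 8)))) = Mul(11, Add(16, Rational(1, 4))) = Mul(11, Rational(65, 4)) = Rational(715, 4)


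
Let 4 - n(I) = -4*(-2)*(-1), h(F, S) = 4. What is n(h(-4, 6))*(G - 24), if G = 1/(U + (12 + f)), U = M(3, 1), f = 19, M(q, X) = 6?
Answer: -10644/37 ≈ -287.68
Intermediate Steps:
U = 6
n(I) = 12 (n(I) = 4 - (-4*(-2))*(-1) = 4 - 8*(-1) = 4 - 1*(-8) = 4 + 8 = 12)
G = 1/37 (G = 1/(6 + (12 + 19)) = 1/(6 + 31) = 1/37 ≈ 0.027027)
n(h(-4, 6))*(G - 24) = 12*(1/37 - 24) = 12*(-887/37) = -10644/37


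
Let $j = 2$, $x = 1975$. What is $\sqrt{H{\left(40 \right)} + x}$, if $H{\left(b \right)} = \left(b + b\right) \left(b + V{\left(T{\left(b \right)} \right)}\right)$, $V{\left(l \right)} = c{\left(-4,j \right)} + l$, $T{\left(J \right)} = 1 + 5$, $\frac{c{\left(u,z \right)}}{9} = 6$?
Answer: $5 \sqrt{399} \approx 99.875$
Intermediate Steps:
$c{\left(u,z \right)} = 54$ ($c{\left(u,z \right)} = 9 \cdot 6 = 54$)
$T{\left(J \right)} = 6$
$V{\left(l \right)} = 54 + l$
$H{\left(b \right)} = 2 b \left(60 + b\right)$ ($H{\left(b \right)} = \left(b + b\right) \left(b + \left(54 + 6\right)\right) = 2 b \left(b + 60\right) = 2 b \left(60 + b\right)$)
$\sqrt{H{\left(40 \right)} + x} = \sqrt{2 \cdot 40 \left(60 + 40\right) + 1975} = \sqrt{2 \cdot 40 \cdot 100 + 1975} = \sqrt{8000 + 1975} = \sqrt{9975} = 5 \sqrt{399}$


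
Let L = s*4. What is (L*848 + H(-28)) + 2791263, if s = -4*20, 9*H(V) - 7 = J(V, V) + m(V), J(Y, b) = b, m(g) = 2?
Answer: 22679108/9 ≈ 2.5199e+6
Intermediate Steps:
H(V) = 1 + V/9 (H(V) = 7/9 + (V + 2)/9 = 7/9 + (2 + V)/9 = 7/9 + (2/9 + V/9) = 1 + V/9)
s = -80
L = -320 (L = -80*4 = -320)
(L*848 + H(-28)) + 2791263 = (-320*848 + (1 + (1/9)*(-28))) + 2791263 = (-271360 + (1 - 28/9)) + 2791263 = (-271360 - 19/9) + 2791263 = -2442259/9 + 2791263 = 22679108/9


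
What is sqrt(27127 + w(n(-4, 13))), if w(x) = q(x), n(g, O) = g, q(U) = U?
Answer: sqrt(27123) ≈ 164.69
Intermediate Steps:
w(x) = x
sqrt(27127 + w(n(-4, 13))) = sqrt(27127 - 4) = sqrt(27123)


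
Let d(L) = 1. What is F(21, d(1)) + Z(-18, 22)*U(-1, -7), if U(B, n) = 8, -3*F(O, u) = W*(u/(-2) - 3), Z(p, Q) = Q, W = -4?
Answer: 514/3 ≈ 171.33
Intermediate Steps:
F(O, u) = -4 - 2*u/3 (F(O, u) = -(-4)*(u/(-2) - 3)/3 = -(-4)*(u*(-½) - 3)/3 = -(-4)*(-u/2 - 3)/3 = -(-4)*(-3 - u/2)/3 = -(12 + 2*u)/3 = -4 - 2*u/3)
F(21, d(1)) + Z(-18, 22)*U(-1, -7) = (-4 - ⅔*1) + 22*8 = (-4 - ⅔) + 176 = -14/3 + 176 = 514/3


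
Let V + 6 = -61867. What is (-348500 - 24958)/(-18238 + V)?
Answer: 373458/80111 ≈ 4.6618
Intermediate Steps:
V = -61873 (V = -6 - 61867 = -61873)
(-348500 - 24958)/(-18238 + V) = (-348500 - 24958)/(-18238 - 61873) = -373458/(-80111) = -373458*(-1/80111) = 373458/80111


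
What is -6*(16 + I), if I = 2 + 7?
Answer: -150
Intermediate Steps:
I = 9
-6*(16 + I) = -6*(16 + 9) = -6*25 = -150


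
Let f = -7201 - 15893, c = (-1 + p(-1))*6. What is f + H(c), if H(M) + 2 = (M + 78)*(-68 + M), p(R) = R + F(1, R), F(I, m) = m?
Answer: -28256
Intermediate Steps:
p(R) = 2*R (p(R) = R + R = 2*R)
c = -18 (c = (-1 + 2*(-1))*6 = (-1 - 2)*6 = -3*6 = -18)
H(M) = -2 + (-68 + M)*(78 + M) (H(M) = -2 + (M + 78)*(-68 + M) = -2 + (78 + M)*(-68 + M) = -2 + (-68 + M)*(78 + M))
f = -23094
f + H(c) = -23094 + (-5306 + (-18)² + 10*(-18)) = -23094 + (-5306 + 324 - 180) = -23094 - 5162 = -28256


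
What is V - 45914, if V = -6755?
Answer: -52669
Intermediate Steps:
V - 45914 = -6755 - 45914 = -52669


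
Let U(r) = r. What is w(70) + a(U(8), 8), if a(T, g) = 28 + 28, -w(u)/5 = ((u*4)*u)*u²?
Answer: -480199944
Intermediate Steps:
w(u) = -20*u⁴ (w(u) = -5*(u*4)*u*u² = -5*(4*u)*u*u² = -5*4*u²*u² = -20*u⁴)
a(T, g) = 56
w(70) + a(U(8), 8) = -20*70⁴ + 56 = -20*24010000 + 56 = -480200000 + 56 = -480199944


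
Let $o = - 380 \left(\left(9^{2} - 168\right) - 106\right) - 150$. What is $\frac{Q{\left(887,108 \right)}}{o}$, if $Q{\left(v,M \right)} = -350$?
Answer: $- \frac{35}{7319} \approx -0.0047821$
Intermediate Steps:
$o = 73190$ ($o = - 380 \left(\left(81 - 168\right) - 106\right) - 150 = - 380 \left(-87 - 106\right) - 150 = \left(-380\right) \left(-193\right) - 150 = 73340 - 150 = 73190$)
$\frac{Q{\left(887,108 \right)}}{o} = - \frac{350}{73190} = \left(-350\right) \frac{1}{73190} = - \frac{35}{7319}$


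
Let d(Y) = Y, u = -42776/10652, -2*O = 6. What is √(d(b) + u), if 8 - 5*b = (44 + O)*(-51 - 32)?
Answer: √120234756245/13315 ≈ 26.042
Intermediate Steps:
O = -3 (O = -½*6 = -3)
u = -10694/2663 (u = -42776*1/10652 = -10694/2663 ≈ -4.0158)
b = 3411/5 (b = 8/5 - (44 - 3)*(-51 - 32)/5 = 8/5 - 41*(-83)/5 = 8/5 - ⅕*(-3403) = 8/5 + 3403/5 = 3411/5 ≈ 682.20)
√(d(b) + u) = √(3411/5 - 10694/2663) = √(9030023/13315) = √120234756245/13315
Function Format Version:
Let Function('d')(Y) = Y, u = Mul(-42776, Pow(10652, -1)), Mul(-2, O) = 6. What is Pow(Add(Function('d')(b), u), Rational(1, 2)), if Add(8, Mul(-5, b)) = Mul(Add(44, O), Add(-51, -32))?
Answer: Mul(Rational(1, 13315), Pow(120234756245, Rational(1, 2))) ≈ 26.042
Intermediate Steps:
O = -3 (O = Mul(Rational(-1, 2), 6) = -3)
u = Rational(-10694, 2663) (u = Mul(-42776, Rational(1, 10652)) = Rational(-10694, 2663) ≈ -4.0158)
b = Rational(3411, 5) (b = Add(Rational(8, 5), Mul(Rational(-1, 5), Mul(Add(44, -3), Add(-51, -32)))) = Add(Rational(8, 5), Mul(Rational(-1, 5), Mul(41, -83))) = Add(Rational(8, 5), Mul(Rational(-1, 5), -3403)) = Add(Rational(8, 5), Rational(3403, 5)) = Rational(3411, 5) ≈ 682.20)
Pow(Add(Function('d')(b), u), Rational(1, 2)) = Pow(Add(Rational(3411, 5), Rational(-10694, 2663)), Rational(1, 2)) = Pow(Rational(9030023, 13315), Rational(1, 2)) = Mul(Rational(1, 13315), Pow(120234756245, Rational(1, 2)))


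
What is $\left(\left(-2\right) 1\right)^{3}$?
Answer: $-8$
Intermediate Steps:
$\left(\left(-2\right) 1\right)^{3} = \left(-2\right)^{3} = -8$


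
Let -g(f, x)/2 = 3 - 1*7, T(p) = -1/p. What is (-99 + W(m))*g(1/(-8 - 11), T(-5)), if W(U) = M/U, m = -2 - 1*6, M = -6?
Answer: -786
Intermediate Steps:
g(f, x) = 8 (g(f, x) = -2*(3 - 1*7) = -2*(3 - 7) = -2*(-4) = 8)
m = -8 (m = -2 - 6 = -8)
W(U) = -6/U
(-99 + W(m))*g(1/(-8 - 11), T(-5)) = (-99 - 6/(-8))*8 = (-99 - 6*(-⅛))*8 = (-99 + ¾)*8 = -393/4*8 = -786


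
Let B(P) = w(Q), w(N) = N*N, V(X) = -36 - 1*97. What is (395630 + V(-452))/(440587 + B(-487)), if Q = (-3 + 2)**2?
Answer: 395497/440588 ≈ 0.89766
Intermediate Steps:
V(X) = -133 (V(X) = -36 - 97 = -133)
Q = 1 (Q = (-1)**2 = 1)
w(N) = N**2
B(P) = 1 (B(P) = 1**2 = 1)
(395630 + V(-452))/(440587 + B(-487)) = (395630 - 133)/(440587 + 1) = 395497/440588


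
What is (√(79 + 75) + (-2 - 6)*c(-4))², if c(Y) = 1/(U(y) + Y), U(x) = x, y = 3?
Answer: 218 + 16*√154 ≈ 416.55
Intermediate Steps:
c(Y) = 1/(3 + Y)
(√(79 + 75) + (-2 - 6)*c(-4))² = (√(79 + 75) + (-2 - 6)/(3 - 4))² = (√154 - 8/(-1))² = (√154 - 8*(-1))² = (√154 + 8)² = (8 + √154)²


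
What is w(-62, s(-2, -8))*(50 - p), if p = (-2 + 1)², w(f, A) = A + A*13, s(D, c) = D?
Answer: -1372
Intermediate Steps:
w(f, A) = 14*A (w(f, A) = A + 13*A = 14*A)
p = 1 (p = (-1)² = 1)
w(-62, s(-2, -8))*(50 - p) = (14*(-2))*(50 - 1*1) = -28*(50 - 1) = -28*49 = -1372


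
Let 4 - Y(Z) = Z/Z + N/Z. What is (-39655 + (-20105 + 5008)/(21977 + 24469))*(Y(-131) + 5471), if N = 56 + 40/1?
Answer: -660471468846065/3042213 ≈ -2.1710e+8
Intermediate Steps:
N = 96 (N = 56 + 40*1 = 56 + 40 = 96)
Y(Z) = 3 - 96/Z (Y(Z) = 4 - (Z/Z + 96/Z) = 4 - (1 + 96/Z) = 4 + (-1 - 96/Z) = 3 - 96/Z)
(-39655 + (-20105 + 5008)/(21977 + 24469))*(Y(-131) + 5471) = (-39655 + (-20105 + 5008)/(21977 + 24469))*((3 - 96/(-131)) + 5471) = (-39655 - 15097/46446)*((3 - 96*(-1/131)) + 5471) = (-39655 - 15097*1/46446)*((3 + 96/131) + 5471) = (-39655 - 15097/46446)*(489/131 + 5471) = -1841831227/46446*717190/131 = -660471468846065/3042213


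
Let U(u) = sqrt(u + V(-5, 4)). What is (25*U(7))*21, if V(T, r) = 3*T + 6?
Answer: 525*I*sqrt(2) ≈ 742.46*I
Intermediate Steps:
V(T, r) = 6 + 3*T
U(u) = sqrt(-9 + u) (U(u) = sqrt(u + (6 + 3*(-5))) = sqrt(u + (6 - 15)) = sqrt(u - 9) = sqrt(-9 + u))
(25*U(7))*21 = (25*sqrt(-9 + 7))*21 = (25*sqrt(-2))*21 = (25*(I*sqrt(2)))*21 = (25*I*sqrt(2))*21 = 525*I*sqrt(2)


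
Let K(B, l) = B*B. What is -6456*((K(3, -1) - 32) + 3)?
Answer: 129120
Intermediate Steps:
K(B, l) = B²
-6456*((K(3, -1) - 32) + 3) = -6456*((3² - 32) + 3) = -6456*((9 - 32) + 3) = -6456*(-23 + 3) = -6456*(-20) = 129120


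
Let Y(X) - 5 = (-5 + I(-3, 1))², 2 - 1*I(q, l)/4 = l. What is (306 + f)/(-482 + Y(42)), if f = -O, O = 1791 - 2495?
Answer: -505/238 ≈ -2.1218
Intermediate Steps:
O = -704
I(q, l) = 8 - 4*l
f = 704 (f = -1*(-704) = 704)
Y(X) = 6 (Y(X) = 5 + (-5 + (8 - 4*1))² = 5 + (-5 + (8 - 4))² = 5 + (-5 + 4)² = 5 + (-1)² = 5 + 1 = 6)
(306 + f)/(-482 + Y(42)) = (306 + 704)/(-482 + 6) = 1010/(-476) = 1010*(-1/476) = -505/238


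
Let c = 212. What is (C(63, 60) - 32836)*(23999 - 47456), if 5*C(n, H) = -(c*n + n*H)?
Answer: 4253129412/5 ≈ 8.5063e+8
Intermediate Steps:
C(n, H) = -212*n/5 - H*n/5 (C(n, H) = (-(212*n + n*H))/5 = (-(212*n + H*n))/5 = (-212*n - H*n)/5 = -212*n/5 - H*n/5)
(C(63, 60) - 32836)*(23999 - 47456) = (-⅕*63*(212 + 60) - 32836)*(23999 - 47456) = (-⅕*63*272 - 32836)*(-23457) = (-17136/5 - 32836)*(-23457) = -181316/5*(-23457) = 4253129412/5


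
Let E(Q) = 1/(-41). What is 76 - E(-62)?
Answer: 3117/41 ≈ 76.024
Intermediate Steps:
E(Q) = -1/41
76 - E(-62) = 76 - 1*(-1/41) = 76 + 1/41 = 3117/41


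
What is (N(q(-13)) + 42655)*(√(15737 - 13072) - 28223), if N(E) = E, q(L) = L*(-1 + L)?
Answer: -1208988651 + 42837*√2665 ≈ -1.2068e+9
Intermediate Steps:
(N(q(-13)) + 42655)*(√(15737 - 13072) - 28223) = (-13*(-1 - 13) + 42655)*(√(15737 - 13072) - 28223) = (-13*(-14) + 42655)*(√2665 - 28223) = (182 + 42655)*(-28223 + √2665) = 42837*(-28223 + √2665) = -1208988651 + 42837*√2665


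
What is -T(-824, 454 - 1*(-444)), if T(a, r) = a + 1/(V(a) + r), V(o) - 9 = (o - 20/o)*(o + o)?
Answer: 1119666855/1358819 ≈ 824.00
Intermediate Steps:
V(o) = 9 + 2*o*(o - 20/o) (V(o) = 9 + (o - 20/o)*(o + o) = 9 + (o - 20/o)*(2*o) = 9 + 2*o*(o - 20/o))
T(a, r) = a + 1/(-31 + r + 2*a²) (T(a, r) = a + 1/((-31 + 2*a²) + r) = a + 1/(-31 + r + 2*a²))
-T(-824, 454 - 1*(-444)) = -(1 - 824*(454 - 1*(-444)) - 824*(-31 + 2*(-824)²))/(-31 + (454 - 1*(-444)) + 2*(-824)²) = -(1 - 824*(454 + 444) - 824*(-31 + 2*678976))/(-31 + (454 + 444) + 2*678976) = -(1 - 824*898 - 824*(-31 + 1357952))/(-31 + 898 + 1357952) = -(1 - 739952 - 824*1357921)/1358819 = -(1 - 739952 - 1118926904)/1358819 = -(-1119666855)/1358819 = -1*(-1119666855/1358819) = 1119666855/1358819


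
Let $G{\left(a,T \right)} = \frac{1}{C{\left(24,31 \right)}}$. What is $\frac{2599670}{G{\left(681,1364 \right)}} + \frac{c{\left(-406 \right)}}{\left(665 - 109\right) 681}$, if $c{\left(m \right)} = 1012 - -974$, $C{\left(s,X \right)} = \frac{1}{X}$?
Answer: $\frac{164054785281}{1956286} \approx 83860.0$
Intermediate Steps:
$c{\left(m \right)} = 1986$ ($c{\left(m \right)} = 1012 + 974 = 1986$)
$G{\left(a,T \right)} = 31$ ($G{\left(a,T \right)} = \frac{1}{\frac{1}{31}} = 31$)
$\frac{2599670}{G{\left(681,1364 \right)}} + \frac{c{\left(-406 \right)}}{\left(665 - 109\right) 681} = \frac{2599670}{31} + \frac{1986}{\left(665 - 109\right) 681} = 2599670 \cdot \frac{1}{31} + \frac{1986}{556 \cdot 681} = \frac{2599670}{31} + \frac{1986}{378636} = \frac{2599670}{31} + 1986 \cdot \frac{1}{378636} = \frac{2599670}{31} + \frac{331}{63106} = \frac{164054785281}{1956286}$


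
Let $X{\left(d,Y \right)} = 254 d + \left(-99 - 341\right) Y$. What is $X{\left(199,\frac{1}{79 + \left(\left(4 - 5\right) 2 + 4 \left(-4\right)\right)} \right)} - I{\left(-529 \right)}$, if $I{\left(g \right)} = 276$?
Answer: $\frac{3066030}{61} \approx 50263.0$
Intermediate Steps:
$X{\left(d,Y \right)} = - 440 Y + 254 d$ ($X{\left(d,Y \right)} = 254 d + \left(-99 - 341\right) Y = 254 d - 440 Y = - 440 Y + 254 d$)
$X{\left(199,\frac{1}{79 + \left(\left(4 - 5\right) 2 + 4 \left(-4\right)\right)} \right)} - I{\left(-529 \right)} = \left(- \frac{440}{79 + \left(\left(4 - 5\right) 2 + 4 \left(-4\right)\right)} + 254 \cdot 199\right) - 276 = \left(- \frac{440}{79 - 18} + 50546\right) - 276 = \left(- \frac{440}{61} + 50546\right) - 276 = \frac{3082866}{61} - 276 = \frac{3066030}{61}$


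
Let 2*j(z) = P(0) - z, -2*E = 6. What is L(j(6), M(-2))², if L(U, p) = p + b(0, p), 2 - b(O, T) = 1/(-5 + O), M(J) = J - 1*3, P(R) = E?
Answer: 196/25 ≈ 7.8400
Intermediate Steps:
E = -3 (E = -½*6 = -3)
P(R) = -3
M(J) = -3 + J (M(J) = J - 3 = -3 + J)
b(O, T) = 2 - 1/(-5 + O)
j(z) = -3/2 - z/2 (j(z) = (-3 - z)/2 = -3/2 - z/2)
L(U, p) = 11/5 + p (L(U, p) = p + (-11 + 2*0)/(-5 + 0) = p + (-11 + 0)/(-5) = p - ⅕*(-11) = p + 11/5 = 11/5 + p)
L(j(6), M(-2))² = (11/5 + (-3 - 2))² = (11/5 - 5)² = (-14/5)² = 196/25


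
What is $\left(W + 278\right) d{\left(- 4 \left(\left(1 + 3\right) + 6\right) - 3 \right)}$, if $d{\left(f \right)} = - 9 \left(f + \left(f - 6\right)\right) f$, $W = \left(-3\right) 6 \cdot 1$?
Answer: $-9257040$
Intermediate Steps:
$W = -18$ ($W = \left(-18\right) 1 = -18$)
$d{\left(f \right)} = f \left(54 - 18 f\right)$ ($d{\left(f \right)} = - 9 \left(f + \left(f - 6\right)\right) f = - 9 \left(f + \left(-6 + f\right)\right) f = - 9 \left(-6 + 2 f\right) f = \left(54 - 18 f\right) f = f \left(54 - 18 f\right)$)
$\left(W + 278\right) d{\left(- 4 \left(\left(1 + 3\right) + 6\right) - 3 \right)} = \left(-18 + 278\right) 18 \left(- 4 \left(\left(1 + 3\right) + 6\right) - 3\right) \left(3 - \left(- 4 \left(\left(1 + 3\right) + 6\right) - 3\right)\right) = 260 \cdot 18 \left(- 4 \left(4 + 6\right) - 3\right) \left(3 - \left(- 4 \left(4 + 6\right) - 3\right)\right) = 260 \cdot 18 \left(\left(-4\right) 10 - 3\right) \left(3 - \left(\left(-4\right) 10 - 3\right)\right) = 260 \cdot 18 \left(-40 - 3\right) \left(3 - \left(-40 - 3\right)\right) = 260 \cdot 18 \left(-43\right) \left(3 - -43\right) = 260 \cdot 18 \left(-43\right) \left(3 + 43\right) = 260 \cdot 18 \left(-43\right) 46 = 260 \left(-35604\right) = -9257040$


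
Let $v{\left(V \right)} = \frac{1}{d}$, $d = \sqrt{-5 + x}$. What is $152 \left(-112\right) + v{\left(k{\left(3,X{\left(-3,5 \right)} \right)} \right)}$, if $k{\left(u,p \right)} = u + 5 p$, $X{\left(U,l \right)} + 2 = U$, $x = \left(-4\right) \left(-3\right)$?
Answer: $-17024 + \frac{\sqrt{7}}{7} \approx -17024.0$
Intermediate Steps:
$x = 12$
$X{\left(U,l \right)} = -2 + U$
$d = \sqrt{7}$ ($d = \sqrt{-5 + 12} = \sqrt{7} \approx 2.6458$)
$v{\left(V \right)} = \frac{\sqrt{7}}{7}$ ($v{\left(V \right)} = \frac{1}{\sqrt{7}} = \frac{\sqrt{7}}{7}$)
$152 \left(-112\right) + v{\left(k{\left(3,X{\left(-3,5 \right)} \right)} \right)} = 152 \left(-112\right) + \frac{\sqrt{7}}{7} = -17024 + \frac{\sqrt{7}}{7}$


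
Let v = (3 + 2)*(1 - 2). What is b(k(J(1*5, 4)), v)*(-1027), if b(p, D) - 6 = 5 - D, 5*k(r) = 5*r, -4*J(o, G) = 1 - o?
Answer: -16432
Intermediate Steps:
J(o, G) = -¼ + o/4 (J(o, G) = -(1 - o)/4 = -¼ + o/4)
v = -5 (v = 5*(-1) = -5)
k(r) = r (k(r) = (5*r)/5 = r)
b(p, D) = 11 - D (b(p, D) = 6 + (5 - D) = 11 - D)
b(k(J(1*5, 4)), v)*(-1027) = (11 - 1*(-5))*(-1027) = (11 + 5)*(-1027) = 16*(-1027) = -16432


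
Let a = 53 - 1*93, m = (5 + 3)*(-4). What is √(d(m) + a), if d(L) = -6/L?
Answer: 7*I*√13/4 ≈ 6.3097*I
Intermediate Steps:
m = -32 (m = 8*(-4) = -32)
a = -40 (a = 53 - 93 = -40)
√(d(m) + a) = √(-6/(-32) - 40) = √(-6*(-1/32) - 40) = √(3/16 - 40) = √(-637/16) = 7*I*√13/4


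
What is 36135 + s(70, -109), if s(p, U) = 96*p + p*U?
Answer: 35225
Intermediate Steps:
s(p, U) = 96*p + U*p
36135 + s(70, -109) = 36135 + 70*(96 - 109) = 36135 + 70*(-13) = 36135 - 910 = 35225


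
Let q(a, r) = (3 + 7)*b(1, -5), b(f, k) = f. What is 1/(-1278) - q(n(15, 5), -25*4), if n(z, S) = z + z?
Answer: -12781/1278 ≈ -10.001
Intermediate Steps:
n(z, S) = 2*z
q(a, r) = 10 (q(a, r) = (3 + 7)*1 = 10*1 = 10)
1/(-1278) - q(n(15, 5), -25*4) = 1/(-1278) - 1*10 = -1/1278 - 10 = -12781/1278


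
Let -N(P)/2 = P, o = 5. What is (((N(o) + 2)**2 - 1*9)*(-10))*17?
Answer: -9350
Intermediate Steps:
N(P) = -2*P
(((N(o) + 2)**2 - 1*9)*(-10))*17 = (((-2*5 + 2)**2 - 1*9)*(-10))*17 = (((-10 + 2)**2 - 9)*(-10))*17 = (((-8)**2 - 9)*(-10))*17 = ((64 - 9)*(-10))*17 = (55*(-10))*17 = -550*17 = -9350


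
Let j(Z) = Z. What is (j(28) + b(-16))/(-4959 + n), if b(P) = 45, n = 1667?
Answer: -73/3292 ≈ -0.022175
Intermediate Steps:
(j(28) + b(-16))/(-4959 + n) = (28 + 45)/(-4959 + 1667) = 73/(-3292) = 73*(-1/3292) = -73/3292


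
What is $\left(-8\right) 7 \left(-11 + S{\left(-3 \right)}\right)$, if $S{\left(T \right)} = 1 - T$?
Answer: $392$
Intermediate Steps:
$\left(-8\right) 7 \left(-11 + S{\left(-3 \right)}\right) = \left(-8\right) 7 \left(-11 + \left(1 - -3\right)\right) = - 56 \left(-11 + \left(1 + 3\right)\right) = - 56 \left(-11 + 4\right) = \left(-56\right) \left(-7\right) = 392$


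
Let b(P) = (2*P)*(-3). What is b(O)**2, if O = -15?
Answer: 8100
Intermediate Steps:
b(P) = -6*P
b(O)**2 = (-6*(-15))**2 = 90**2 = 8100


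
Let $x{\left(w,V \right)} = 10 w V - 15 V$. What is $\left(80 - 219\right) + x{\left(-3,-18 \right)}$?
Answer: $671$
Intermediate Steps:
$x{\left(w,V \right)} = - 15 V + 10 V w$ ($x{\left(w,V \right)} = 10 V w - 15 V = - 15 V + 10 V w$)
$\left(80 - 219\right) + x{\left(-3,-18 \right)} = \left(80 - 219\right) + 5 \left(-18\right) \left(-3 + 2 \left(-3\right)\right) = -139 + 5 \left(-18\right) \left(-3 - 6\right) = -139 + 5 \left(-18\right) \left(-9\right) = -139 + 810 = 671$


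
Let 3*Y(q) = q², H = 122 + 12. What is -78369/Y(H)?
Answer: -235107/17956 ≈ -13.094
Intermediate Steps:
H = 134
Y(q) = q²/3
-78369/Y(H) = -78369/((⅓)*134²) = -78369/((⅓)*17956) = -78369/17956/3 = -78369*3/17956 = -235107/17956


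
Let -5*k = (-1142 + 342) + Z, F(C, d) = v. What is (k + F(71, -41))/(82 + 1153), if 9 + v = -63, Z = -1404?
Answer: 1844/6175 ≈ 0.29862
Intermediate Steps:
v = -72 (v = -9 - 63 = -72)
F(C, d) = -72
k = 2204/5 (k = -((-1142 + 342) - 1404)/5 = -(-800 - 1404)/5 = -1/5*(-2204) = 2204/5 ≈ 440.80)
(k + F(71, -41))/(82 + 1153) = (2204/5 - 72)/(82 + 1153) = (1844/5)/1235 = (1844/5)*(1/1235) = 1844/6175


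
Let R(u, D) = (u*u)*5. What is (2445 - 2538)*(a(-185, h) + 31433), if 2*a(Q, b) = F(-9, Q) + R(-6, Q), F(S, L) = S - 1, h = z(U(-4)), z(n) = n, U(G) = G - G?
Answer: -2931174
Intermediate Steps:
U(G) = 0
h = 0
R(u, D) = 5*u² (R(u, D) = u²*5 = 5*u²)
F(S, L) = -1 + S
a(Q, b) = 85 (a(Q, b) = ((-1 - 9) + 5*(-6)²)/2 = (-10 + 5*36)/2 = (-10 + 180)/2 = (½)*170 = 85)
(2445 - 2538)*(a(-185, h) + 31433) = (2445 - 2538)*(85 + 31433) = -93*31518 = -2931174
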